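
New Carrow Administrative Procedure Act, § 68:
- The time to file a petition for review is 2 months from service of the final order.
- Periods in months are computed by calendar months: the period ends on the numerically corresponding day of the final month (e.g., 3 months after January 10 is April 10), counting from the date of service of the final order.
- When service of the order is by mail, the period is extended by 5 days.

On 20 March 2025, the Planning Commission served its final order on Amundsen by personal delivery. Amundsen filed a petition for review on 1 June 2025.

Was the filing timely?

2 months after 20 March 2025 is May 20, 2025.
Service was not by mail, so no mail extension applies.
The deadline is May 20, 2025; the filing on June 1, 2025 is after that date.

No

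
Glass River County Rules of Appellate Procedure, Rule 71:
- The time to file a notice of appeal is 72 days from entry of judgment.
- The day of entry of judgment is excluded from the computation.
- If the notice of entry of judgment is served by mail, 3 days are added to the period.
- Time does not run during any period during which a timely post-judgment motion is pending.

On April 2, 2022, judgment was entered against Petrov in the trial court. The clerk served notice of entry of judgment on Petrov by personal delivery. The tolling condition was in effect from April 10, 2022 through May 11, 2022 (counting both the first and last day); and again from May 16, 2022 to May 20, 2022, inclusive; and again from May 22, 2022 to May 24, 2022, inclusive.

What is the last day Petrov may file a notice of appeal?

72 days after April 2, 2022 is June 13, 2022.
Service was not by mail, so no mail extension applies.
From April 10, 2022 through May 11, 2022 inclusive is 32 days; tolling adds 32 days: June 13, 2022 + 32 days = July 15, 2022.
From May 16, 2022 through May 20, 2022 inclusive is 5 days; tolling adds 5 days: July 15, 2022 + 5 days = July 20, 2022.
From May 22, 2022 through May 24, 2022 inclusive is 3 days; tolling adds 3 days: July 20, 2022 + 3 days = July 23, 2022.

July 23, 2022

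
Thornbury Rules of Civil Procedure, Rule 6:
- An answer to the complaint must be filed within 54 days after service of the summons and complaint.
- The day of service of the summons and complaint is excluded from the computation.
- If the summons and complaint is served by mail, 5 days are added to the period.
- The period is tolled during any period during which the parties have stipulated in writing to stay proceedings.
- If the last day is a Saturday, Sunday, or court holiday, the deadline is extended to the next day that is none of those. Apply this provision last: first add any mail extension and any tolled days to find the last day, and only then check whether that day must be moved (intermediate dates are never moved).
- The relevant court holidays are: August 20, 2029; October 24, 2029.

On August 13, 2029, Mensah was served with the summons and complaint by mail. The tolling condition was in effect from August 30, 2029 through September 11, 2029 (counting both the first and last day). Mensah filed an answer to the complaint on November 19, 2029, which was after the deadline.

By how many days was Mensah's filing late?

25 days

54 days after August 13, 2029 is October 6, 2029.
Service was by mail, adding 5 days: October 6, 2029 + 5 days = October 11, 2029.
From August 30, 2029 through September 11, 2029 inclusive is 13 days; tolling adds 13 days: October 11, 2029 + 13 days = October 24, 2029.
October 24, 2029 is a listed holiday. The next qualifying day is October 25, 2029.
The deadline is October 25, 2029; from October 25, 2029 to November 19, 2029 is 25 days.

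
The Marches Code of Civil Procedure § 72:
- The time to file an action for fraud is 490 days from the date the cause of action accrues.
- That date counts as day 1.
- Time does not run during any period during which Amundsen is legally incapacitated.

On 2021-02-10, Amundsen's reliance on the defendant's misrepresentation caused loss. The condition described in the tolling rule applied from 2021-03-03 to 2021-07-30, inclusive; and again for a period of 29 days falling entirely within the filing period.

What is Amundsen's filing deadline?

Counting 2021-02-10 as day 1, day 490 is June 14, 2022.
From March 3, 2021 through July 30, 2021 inclusive is 150 days; tolling adds 150 days: June 14, 2022 + 150 days = November 11, 2022.
Tolling adds 29 days: November 11, 2022 + 29 days = December 10, 2022.

December 10, 2022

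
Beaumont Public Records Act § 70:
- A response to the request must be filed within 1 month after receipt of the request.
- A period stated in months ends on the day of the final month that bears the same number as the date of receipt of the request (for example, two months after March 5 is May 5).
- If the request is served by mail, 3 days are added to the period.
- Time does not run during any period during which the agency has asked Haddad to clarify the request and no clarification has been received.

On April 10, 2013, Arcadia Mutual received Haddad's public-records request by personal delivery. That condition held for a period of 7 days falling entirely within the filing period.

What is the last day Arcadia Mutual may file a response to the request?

1 month after April 10, 2013 is May 10, 2013.
Service was not by mail, so no mail extension applies.
Tolling adds 7 days: May 10, 2013 + 7 days = May 17, 2013.

May 17, 2013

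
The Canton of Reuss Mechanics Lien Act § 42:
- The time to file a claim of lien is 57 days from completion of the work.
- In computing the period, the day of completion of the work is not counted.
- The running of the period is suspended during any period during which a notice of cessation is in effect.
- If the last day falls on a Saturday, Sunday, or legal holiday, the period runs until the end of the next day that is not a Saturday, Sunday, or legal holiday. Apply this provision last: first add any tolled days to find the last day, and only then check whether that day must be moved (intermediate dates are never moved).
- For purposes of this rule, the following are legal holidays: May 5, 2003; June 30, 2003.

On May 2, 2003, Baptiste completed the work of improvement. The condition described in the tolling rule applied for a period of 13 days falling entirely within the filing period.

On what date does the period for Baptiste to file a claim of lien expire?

July 11, 2003

57 days after May 2, 2003 is June 28, 2003.
Tolling adds 13 days: June 28, 2003 + 13 days = July 11, 2003.
July 11, 2003 is a Friday and not a legal holiday, so no extension applies.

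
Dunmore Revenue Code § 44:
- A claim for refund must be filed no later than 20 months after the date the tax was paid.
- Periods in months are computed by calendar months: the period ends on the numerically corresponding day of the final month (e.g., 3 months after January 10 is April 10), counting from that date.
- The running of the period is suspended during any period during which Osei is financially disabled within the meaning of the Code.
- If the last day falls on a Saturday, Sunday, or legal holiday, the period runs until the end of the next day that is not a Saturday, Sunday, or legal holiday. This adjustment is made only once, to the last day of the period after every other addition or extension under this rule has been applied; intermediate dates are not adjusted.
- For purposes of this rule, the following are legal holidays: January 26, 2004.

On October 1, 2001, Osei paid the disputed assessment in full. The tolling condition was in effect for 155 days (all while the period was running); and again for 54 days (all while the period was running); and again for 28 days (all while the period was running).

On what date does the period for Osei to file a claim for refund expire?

January 27, 2004

20 months after October 1, 2001 is June 1, 2003.
Tolling adds 155 days: June 1, 2003 + 155 days = November 3, 2003.
Tolling adds 54 days: November 3, 2003 + 54 days = December 27, 2003.
Tolling adds 28 days: December 27, 2003 + 28 days = January 24, 2004.
January 24, 2004 is Saturday; January 25, 2004 is Sunday; January 26, 2004 is a listed holiday. The next qualifying day is January 27, 2004.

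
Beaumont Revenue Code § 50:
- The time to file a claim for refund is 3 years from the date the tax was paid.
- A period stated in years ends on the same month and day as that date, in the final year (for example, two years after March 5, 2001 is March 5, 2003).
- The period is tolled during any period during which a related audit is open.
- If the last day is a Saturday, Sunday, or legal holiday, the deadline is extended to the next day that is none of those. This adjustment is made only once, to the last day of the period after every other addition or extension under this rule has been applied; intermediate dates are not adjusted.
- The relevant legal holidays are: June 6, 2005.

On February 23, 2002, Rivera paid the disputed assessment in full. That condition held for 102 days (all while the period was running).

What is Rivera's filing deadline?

June 7, 2005

3 years after February 23, 2002 is February 23, 2005.
Tolling adds 102 days: February 23, 2005 + 102 days = June 5, 2005.
June 5, 2005 is Sunday; June 6, 2005 is a listed holiday. The next qualifying day is June 7, 2005.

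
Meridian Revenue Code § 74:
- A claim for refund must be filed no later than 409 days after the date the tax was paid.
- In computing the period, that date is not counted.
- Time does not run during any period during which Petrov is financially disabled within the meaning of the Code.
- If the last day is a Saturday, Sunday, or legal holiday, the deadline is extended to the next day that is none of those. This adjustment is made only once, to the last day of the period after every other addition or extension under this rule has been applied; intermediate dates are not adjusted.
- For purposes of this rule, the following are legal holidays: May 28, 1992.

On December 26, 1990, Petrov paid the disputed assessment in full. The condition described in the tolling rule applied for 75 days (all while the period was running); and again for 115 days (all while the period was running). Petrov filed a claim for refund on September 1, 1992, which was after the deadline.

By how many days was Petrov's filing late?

409 days after December 26, 1990 is February 8, 1992.
Tolling adds 75 days: February 8, 1992 + 75 days = April 23, 1992.
Tolling adds 115 days: April 23, 1992 + 115 days = August 16, 1992.
August 16, 1992 is Sunday. The next qualifying day is August 17, 1992.
The deadline is August 17, 1992; from August 17, 1992 to September 1, 1992 is 15 days.

15 days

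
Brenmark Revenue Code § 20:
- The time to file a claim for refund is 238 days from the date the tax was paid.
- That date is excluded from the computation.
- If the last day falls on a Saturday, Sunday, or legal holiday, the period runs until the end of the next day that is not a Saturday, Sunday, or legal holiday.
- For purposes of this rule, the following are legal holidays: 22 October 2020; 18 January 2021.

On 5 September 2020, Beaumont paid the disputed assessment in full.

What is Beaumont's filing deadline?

May 3, 2021

238 days after 5 September 2020 is May 1, 2021.
May 1, 2021 is Saturday; May 2, 2021 is Sunday. The next qualifying day is May 3, 2021.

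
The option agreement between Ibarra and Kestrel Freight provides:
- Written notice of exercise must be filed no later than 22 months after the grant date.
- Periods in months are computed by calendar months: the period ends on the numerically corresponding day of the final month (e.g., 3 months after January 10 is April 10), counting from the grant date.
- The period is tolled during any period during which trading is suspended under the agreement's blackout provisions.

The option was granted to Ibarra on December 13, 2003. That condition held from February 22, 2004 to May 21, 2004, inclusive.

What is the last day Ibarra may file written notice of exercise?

January 11, 2006

22 months after December 13, 2003 is October 13, 2005.
From February 22, 2004 through May 21, 2004 inclusive is 90 days; tolling adds 90 days: October 13, 2005 + 90 days = January 11, 2006.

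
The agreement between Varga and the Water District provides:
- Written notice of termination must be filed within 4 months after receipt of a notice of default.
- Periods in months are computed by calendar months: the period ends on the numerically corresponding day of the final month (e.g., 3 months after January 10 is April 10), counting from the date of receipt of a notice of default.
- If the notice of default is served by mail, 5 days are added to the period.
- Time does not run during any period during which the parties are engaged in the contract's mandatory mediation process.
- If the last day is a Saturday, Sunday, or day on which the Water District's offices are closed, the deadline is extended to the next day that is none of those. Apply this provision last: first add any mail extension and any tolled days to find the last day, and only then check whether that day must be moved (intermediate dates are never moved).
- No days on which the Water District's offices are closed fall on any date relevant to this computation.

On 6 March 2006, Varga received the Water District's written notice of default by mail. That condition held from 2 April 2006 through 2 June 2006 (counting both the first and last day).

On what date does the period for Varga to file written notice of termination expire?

September 11, 2006

4 months after 6 March 2006 is July 6, 2006.
Service was by mail, adding 5 days: July 6, 2006 + 5 days = July 11, 2006.
From April 2, 2006 through June 2, 2006 inclusive is 62 days; tolling adds 62 days: July 11, 2006 + 62 days = September 11, 2006.
September 11, 2006 is a Monday and not a day on which the Water District's offices are closed, so no extension applies.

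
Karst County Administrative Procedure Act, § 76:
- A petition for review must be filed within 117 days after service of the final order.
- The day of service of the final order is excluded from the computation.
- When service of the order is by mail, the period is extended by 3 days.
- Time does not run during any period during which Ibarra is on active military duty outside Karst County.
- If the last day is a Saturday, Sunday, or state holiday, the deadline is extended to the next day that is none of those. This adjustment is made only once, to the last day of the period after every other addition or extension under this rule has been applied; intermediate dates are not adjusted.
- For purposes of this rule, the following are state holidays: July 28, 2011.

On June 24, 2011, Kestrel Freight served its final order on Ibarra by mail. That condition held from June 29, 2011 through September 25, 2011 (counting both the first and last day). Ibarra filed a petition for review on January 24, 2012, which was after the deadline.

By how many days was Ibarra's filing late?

117 days after June 24, 2011 is October 19, 2011.
Service was by mail, adding 3 days: October 19, 2011 + 3 days = October 22, 2011.
From June 29, 2011 through September 25, 2011 inclusive is 89 days; tolling adds 89 days: October 22, 2011 + 89 days = January 19, 2012.
January 19, 2012 is a Thursday and not a state holiday, so no extension applies.
The deadline is January 19, 2012; from January 19, 2012 to January 24, 2012 is 5 days.

5 days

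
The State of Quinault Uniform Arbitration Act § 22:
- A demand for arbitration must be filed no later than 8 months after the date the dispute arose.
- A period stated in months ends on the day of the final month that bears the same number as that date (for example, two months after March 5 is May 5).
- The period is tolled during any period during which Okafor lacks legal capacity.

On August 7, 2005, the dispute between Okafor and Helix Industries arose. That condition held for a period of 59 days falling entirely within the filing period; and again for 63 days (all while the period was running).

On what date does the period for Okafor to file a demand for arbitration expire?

8 months after August 7, 2005 is April 7, 2006.
Tolling adds 59 days: April 7, 2006 + 59 days = June 5, 2006.
Tolling adds 63 days: June 5, 2006 + 63 days = August 7, 2006.

August 7, 2006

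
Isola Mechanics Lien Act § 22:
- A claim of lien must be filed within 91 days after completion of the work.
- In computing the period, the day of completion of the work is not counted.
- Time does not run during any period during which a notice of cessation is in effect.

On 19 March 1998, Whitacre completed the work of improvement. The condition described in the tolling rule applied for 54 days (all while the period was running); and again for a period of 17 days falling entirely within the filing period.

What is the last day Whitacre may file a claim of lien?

91 days after 19 March 1998 is June 18, 1998.
Tolling adds 54 days: June 18, 1998 + 54 days = August 11, 1998.
Tolling adds 17 days: August 11, 1998 + 17 days = August 28, 1998.

August 28, 1998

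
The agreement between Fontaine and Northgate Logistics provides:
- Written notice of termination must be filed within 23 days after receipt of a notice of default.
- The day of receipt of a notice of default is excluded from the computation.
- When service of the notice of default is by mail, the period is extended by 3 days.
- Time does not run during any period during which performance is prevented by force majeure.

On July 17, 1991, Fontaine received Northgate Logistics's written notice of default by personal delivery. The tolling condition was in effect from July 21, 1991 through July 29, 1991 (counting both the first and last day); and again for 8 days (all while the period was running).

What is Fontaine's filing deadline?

August 26, 1991

23 days after July 17, 1991 is August 9, 1991.
Service was not by mail, so no mail extension applies.
From July 21, 1991 through July 29, 1991 inclusive is 9 days; tolling adds 9 days: August 9, 1991 + 9 days = August 18, 1991.
Tolling adds 8 days: August 18, 1991 + 8 days = August 26, 1991.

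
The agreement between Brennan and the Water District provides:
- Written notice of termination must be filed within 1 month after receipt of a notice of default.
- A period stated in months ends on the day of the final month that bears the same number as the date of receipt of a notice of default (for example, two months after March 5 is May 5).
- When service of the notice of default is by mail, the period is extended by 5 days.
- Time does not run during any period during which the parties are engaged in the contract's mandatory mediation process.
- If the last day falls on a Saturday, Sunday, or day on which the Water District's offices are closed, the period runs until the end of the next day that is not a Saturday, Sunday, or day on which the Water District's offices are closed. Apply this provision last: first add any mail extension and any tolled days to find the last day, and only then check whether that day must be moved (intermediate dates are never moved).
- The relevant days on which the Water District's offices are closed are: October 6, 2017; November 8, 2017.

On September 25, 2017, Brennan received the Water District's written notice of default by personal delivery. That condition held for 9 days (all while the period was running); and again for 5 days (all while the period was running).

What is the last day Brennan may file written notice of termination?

1 month after September 25, 2017 is October 25, 2017.
Service was not by mail, so no mail extension applies.
Tolling adds 9 days: October 25, 2017 + 9 days = November 3, 2017.
Tolling adds 5 days: November 3, 2017 + 5 days = November 8, 2017.
November 8, 2017 is a listed holiday. The next qualifying day is November 9, 2017.

November 9, 2017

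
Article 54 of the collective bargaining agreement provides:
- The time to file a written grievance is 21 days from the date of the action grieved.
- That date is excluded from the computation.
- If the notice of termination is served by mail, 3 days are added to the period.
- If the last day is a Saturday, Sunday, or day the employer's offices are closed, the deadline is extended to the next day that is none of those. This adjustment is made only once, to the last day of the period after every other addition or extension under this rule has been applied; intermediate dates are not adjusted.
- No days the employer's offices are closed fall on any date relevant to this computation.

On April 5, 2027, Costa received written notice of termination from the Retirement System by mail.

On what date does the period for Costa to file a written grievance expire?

April 29, 2027

21 days after April 5, 2027 is April 26, 2027.
Service was by mail, adding 3 days: April 26, 2027 + 3 days = April 29, 2027.
April 29, 2027 is a Thursday and not a day the employer's offices are closed, so no extension applies.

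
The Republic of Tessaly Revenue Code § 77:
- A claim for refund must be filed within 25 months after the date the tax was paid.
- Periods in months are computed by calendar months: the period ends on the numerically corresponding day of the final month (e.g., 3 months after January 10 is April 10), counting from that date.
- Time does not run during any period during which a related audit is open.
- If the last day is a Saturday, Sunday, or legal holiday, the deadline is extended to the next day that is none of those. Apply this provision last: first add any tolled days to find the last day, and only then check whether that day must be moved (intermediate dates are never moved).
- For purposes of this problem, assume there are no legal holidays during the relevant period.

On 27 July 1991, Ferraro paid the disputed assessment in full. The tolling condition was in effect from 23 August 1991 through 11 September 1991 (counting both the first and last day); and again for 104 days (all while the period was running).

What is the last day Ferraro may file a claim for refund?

25 months after 27 July 1991 is August 27, 1993.
From August 23, 1991 through September 11, 1991 inclusive is 20 days; tolling adds 20 days: August 27, 1993 + 20 days = September 16, 1993.
Tolling adds 104 days: September 16, 1993 + 104 days = December 29, 1993.
December 29, 1993 is a Wednesday and not a legal holiday, so no extension applies.

December 29, 1993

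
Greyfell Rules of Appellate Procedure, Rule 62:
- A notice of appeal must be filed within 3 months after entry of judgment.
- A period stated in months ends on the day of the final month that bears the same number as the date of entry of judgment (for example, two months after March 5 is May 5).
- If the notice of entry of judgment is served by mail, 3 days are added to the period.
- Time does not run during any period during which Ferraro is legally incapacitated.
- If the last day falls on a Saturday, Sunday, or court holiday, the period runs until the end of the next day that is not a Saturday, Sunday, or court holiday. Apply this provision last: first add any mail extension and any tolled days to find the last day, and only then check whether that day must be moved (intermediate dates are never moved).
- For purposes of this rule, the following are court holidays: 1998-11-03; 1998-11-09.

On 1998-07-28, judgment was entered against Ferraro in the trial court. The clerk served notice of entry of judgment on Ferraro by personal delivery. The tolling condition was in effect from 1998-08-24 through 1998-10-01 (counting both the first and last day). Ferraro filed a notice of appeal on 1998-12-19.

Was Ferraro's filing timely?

No

3 months after 1998-07-28 is October 28, 1998.
Service was not by mail, so no mail extension applies.
From August 24, 1998 through October 1, 1998 inclusive is 39 days; tolling adds 39 days: October 28, 1998 + 39 days = December 6, 1998.
December 6, 1998 is Sunday. The next qualifying day is December 7, 1998.
The deadline is December 7, 1998; the filing on December 19, 1998 is after that date.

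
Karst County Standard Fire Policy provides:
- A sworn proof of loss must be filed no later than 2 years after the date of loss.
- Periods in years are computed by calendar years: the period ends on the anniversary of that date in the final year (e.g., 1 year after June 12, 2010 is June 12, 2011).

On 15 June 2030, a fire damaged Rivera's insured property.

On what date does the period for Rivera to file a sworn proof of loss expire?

2 years after 15 June 2030 is June 15, 2032.

June 15, 2032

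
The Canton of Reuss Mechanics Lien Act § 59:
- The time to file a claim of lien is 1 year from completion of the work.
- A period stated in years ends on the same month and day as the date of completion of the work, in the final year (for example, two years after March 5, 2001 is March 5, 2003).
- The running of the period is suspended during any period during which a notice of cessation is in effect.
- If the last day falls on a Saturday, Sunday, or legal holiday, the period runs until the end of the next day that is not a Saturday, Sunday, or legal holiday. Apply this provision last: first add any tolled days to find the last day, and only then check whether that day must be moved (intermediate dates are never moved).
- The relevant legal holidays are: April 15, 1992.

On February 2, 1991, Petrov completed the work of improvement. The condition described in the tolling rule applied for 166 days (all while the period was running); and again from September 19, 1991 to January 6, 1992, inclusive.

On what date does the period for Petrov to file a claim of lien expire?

November 4, 1992

1 year after February 2, 1991 is February 2, 1992.
Tolling adds 166 days: February 2, 1992 + 166 days = July 17, 1992.
From September 19, 1991 through January 6, 1992 inclusive is 110 days; tolling adds 110 days: July 17, 1992 + 110 days = November 4, 1992.
November 4, 1992 is a Wednesday and not a legal holiday, so no extension applies.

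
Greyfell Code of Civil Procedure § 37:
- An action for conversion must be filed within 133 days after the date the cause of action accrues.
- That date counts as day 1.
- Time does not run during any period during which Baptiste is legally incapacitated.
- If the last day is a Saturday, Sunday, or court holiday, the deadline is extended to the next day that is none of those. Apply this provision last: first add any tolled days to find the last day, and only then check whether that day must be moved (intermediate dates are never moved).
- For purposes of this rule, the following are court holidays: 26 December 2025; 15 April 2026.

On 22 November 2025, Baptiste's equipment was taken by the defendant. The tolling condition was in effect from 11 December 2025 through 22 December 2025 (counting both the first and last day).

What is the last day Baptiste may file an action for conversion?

April 16, 2026

Counting 22 November 2025 as day 1, day 133 is April 3, 2026.
From December 11, 2025 through December 22, 2025 inclusive is 12 days; tolling adds 12 days: April 3, 2026 + 12 days = April 15, 2026.
April 15, 2026 is a listed holiday. The next qualifying day is April 16, 2026.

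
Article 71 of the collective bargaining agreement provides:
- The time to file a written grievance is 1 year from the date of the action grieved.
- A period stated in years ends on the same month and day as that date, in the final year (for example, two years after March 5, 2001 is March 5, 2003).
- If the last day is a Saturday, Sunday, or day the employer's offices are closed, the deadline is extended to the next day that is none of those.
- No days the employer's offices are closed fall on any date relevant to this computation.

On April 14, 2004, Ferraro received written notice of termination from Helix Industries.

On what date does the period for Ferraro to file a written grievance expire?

April 14, 2005

1 year after April 14, 2004 is April 14, 2005.
April 14, 2005 is a Thursday and not a day the employer's offices are closed, so no extension applies.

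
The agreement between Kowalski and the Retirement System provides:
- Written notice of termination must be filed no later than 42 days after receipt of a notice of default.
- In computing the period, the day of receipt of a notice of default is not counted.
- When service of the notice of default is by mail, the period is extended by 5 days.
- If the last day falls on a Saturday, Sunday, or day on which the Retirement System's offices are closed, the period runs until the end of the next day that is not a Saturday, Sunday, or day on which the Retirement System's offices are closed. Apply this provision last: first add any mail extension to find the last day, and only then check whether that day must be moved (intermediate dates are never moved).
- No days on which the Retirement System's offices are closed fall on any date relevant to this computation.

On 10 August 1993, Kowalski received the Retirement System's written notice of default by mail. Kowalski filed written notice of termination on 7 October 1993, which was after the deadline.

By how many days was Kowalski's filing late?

42 days after 10 August 1993 is September 21, 1993.
Service was by mail, adding 5 days: September 21, 1993 + 5 days = September 26, 1993.
September 26, 1993 is Sunday. The next qualifying day is September 27, 1993.
The deadline is September 27, 1993; from September 27, 1993 to October 7, 1993 is 10 days.

10 days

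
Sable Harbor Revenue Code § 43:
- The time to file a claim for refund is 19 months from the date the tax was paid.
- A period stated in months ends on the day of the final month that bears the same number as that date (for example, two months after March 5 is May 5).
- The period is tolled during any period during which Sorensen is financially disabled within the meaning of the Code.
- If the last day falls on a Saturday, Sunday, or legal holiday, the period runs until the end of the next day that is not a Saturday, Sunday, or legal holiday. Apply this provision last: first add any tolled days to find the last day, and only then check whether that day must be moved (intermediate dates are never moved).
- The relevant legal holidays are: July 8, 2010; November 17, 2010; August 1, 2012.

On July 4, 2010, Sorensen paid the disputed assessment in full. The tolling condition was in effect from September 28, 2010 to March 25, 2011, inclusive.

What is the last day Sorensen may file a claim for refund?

19 months after July 4, 2010 is February 4, 2012.
From September 28, 2010 through March 25, 2011 inclusive is 179 days; tolling adds 179 days: February 4, 2012 + 179 days = August 1, 2012.
August 1, 2012 is a listed holiday. The next qualifying day is August 2, 2012.

August 2, 2012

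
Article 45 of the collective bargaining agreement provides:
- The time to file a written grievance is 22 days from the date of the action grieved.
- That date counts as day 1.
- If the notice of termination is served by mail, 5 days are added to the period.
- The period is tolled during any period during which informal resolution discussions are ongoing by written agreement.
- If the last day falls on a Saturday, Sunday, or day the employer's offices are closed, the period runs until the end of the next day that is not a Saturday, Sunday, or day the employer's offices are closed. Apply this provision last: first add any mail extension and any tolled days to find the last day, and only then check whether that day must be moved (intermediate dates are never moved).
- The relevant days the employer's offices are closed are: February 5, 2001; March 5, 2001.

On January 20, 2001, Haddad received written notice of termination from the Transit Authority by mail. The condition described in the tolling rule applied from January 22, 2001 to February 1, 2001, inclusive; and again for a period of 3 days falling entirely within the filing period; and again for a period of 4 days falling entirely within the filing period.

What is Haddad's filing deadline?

March 6, 2001

Counting January 20, 2001 as day 1, day 22 is February 10, 2001.
Service was by mail, adding 5 days: February 10, 2001 + 5 days = February 15, 2001.
From January 22, 2001 through February 1, 2001 inclusive is 11 days; tolling adds 11 days: February 15, 2001 + 11 days = February 26, 2001.
Tolling adds 3 days: February 26, 2001 + 3 days = March 1, 2001.
Tolling adds 4 days: March 1, 2001 + 4 days = March 5, 2001.
March 5, 2001 is a listed holiday. The next qualifying day is March 6, 2001.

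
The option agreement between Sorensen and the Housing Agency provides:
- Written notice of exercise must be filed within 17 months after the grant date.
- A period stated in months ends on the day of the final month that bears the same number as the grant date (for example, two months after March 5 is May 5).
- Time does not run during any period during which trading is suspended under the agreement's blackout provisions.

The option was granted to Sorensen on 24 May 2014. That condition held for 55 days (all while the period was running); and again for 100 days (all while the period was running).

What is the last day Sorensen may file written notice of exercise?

17 months after 24 May 2014 is October 24, 2015.
Tolling adds 55 days: October 24, 2015 + 55 days = December 18, 2015.
Tolling adds 100 days: December 18, 2015 + 100 days = March 27, 2016.

March 27, 2016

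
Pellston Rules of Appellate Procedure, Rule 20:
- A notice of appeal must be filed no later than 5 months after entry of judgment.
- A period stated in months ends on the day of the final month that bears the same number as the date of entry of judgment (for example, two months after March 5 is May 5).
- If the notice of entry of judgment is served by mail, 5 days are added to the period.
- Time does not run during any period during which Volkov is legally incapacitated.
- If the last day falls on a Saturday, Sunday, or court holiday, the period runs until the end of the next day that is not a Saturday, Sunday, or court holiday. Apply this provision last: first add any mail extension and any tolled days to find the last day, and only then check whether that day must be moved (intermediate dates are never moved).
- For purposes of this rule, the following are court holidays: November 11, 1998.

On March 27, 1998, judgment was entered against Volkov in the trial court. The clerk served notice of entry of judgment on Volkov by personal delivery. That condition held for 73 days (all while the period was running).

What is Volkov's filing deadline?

5 months after March 27, 1998 is August 27, 1998.
Service was not by mail, so no mail extension applies.
Tolling adds 73 days: August 27, 1998 + 73 days = November 8, 1998.
November 8, 1998 is Sunday. The next qualifying day is November 9, 1998.

November 9, 1998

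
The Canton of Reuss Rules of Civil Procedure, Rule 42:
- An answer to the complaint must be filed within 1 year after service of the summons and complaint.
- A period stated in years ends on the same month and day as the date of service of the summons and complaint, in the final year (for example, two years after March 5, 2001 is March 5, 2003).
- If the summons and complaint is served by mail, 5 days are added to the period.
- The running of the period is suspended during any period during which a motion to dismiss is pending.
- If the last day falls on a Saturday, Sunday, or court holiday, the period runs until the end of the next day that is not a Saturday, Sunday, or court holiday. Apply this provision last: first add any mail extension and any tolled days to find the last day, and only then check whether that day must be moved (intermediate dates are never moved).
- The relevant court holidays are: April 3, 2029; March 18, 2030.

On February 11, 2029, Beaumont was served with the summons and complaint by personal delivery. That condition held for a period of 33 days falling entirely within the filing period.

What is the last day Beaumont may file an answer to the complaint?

1 year after February 11, 2029 is February 11, 2030.
Service was not by mail, so no mail extension applies.
Tolling adds 33 days: February 11, 2030 + 33 days = March 16, 2030.
March 16, 2030 is Saturday; March 17, 2030 is Sunday; March 18, 2030 is a listed holiday. The next qualifying day is March 19, 2030.

March 19, 2030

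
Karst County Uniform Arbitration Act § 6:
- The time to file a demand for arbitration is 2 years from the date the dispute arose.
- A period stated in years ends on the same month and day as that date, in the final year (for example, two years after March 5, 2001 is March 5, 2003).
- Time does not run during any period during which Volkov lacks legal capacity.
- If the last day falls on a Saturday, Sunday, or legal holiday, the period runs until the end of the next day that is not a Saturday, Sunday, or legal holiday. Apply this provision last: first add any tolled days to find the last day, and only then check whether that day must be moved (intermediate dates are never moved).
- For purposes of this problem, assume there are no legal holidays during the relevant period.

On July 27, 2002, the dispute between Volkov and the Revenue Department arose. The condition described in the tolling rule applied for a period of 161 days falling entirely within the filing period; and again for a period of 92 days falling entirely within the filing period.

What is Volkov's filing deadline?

2 years after July 27, 2002 is July 27, 2004.
Tolling adds 161 days: July 27, 2004 + 161 days = January 4, 2005.
Tolling adds 92 days: January 4, 2005 + 92 days = April 6, 2005.
April 6, 2005 is a Wednesday and not a legal holiday, so no extension applies.

April 6, 2005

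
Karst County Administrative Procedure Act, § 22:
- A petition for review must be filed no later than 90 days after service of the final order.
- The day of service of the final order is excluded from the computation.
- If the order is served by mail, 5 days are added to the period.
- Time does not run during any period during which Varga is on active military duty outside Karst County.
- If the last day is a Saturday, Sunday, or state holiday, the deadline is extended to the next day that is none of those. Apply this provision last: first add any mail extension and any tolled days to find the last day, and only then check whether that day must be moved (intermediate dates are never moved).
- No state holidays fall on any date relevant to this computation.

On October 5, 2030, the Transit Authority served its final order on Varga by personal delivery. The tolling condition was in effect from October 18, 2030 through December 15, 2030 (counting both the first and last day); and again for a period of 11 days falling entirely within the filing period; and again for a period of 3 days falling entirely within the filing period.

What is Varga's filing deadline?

90 days after October 5, 2030 is January 3, 2031.
Service was not by mail, so no mail extension applies.
From October 18, 2030 through December 15, 2030 inclusive is 59 days; tolling adds 59 days: January 3, 2031 + 59 days = March 3, 2031.
Tolling adds 11 days: March 3, 2031 + 11 days = March 14, 2031.
Tolling adds 3 days: March 14, 2031 + 3 days = March 17, 2031.
March 17, 2031 is a Monday and not a state holiday, so no extension applies.

March 17, 2031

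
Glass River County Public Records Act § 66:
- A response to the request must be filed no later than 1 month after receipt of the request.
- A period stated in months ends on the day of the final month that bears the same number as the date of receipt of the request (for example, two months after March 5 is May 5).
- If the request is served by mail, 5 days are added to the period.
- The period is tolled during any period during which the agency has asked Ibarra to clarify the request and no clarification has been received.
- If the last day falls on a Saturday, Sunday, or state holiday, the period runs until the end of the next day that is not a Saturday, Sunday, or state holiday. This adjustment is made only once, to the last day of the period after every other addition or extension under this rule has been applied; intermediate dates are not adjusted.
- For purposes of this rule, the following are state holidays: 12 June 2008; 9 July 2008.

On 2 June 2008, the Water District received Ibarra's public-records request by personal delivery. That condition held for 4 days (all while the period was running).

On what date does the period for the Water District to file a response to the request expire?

July 7, 2008

1 month after 2 June 2008 is July 2, 2008.
Service was not by mail, so no mail extension applies.
Tolling adds 4 days: July 2, 2008 + 4 days = July 6, 2008.
July 6, 2008 is Sunday. The next qualifying day is July 7, 2008.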